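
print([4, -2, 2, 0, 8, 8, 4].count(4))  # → 2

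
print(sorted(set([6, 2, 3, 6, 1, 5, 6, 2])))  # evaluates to [1, 2, 3, 5, 6]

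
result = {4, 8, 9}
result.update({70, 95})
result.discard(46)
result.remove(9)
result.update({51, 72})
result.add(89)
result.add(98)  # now {4, 8, 51, 70, 72, 89, 95, 98}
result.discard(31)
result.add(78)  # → {4, 8, 51, 70, 72, 78, 89, 95, 98}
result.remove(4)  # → {8, 51, 70, 72, 78, 89, 95, 98}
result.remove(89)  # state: {8, 51, 70, 72, 78, 95, 98}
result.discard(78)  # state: {8, 51, 70, 72, 95, 98}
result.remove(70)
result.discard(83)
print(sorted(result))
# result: [8, 51, 72, 95, 98]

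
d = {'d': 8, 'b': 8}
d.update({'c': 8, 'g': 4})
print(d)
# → {'d': 8, 'b': 8, 'c': 8, 'g': 4}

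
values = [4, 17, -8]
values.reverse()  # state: [-8, 17, 4]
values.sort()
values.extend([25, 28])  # [-8, 4, 17, 25, 28]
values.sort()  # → [-8, 4, 17, 25, 28]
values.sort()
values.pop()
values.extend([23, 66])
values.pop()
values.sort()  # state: [-8, 4, 17, 23, 25]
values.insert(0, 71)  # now [71, -8, 4, 17, 23, 25]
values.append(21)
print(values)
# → [71, -8, 4, 17, 23, 25, 21]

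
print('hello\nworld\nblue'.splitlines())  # ['hello', 'world', 'blue']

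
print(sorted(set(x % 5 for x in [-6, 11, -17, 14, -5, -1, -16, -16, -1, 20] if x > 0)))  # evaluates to [0, 1, 4]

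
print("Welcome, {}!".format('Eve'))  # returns Welcome, Eve!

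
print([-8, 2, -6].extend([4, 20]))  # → None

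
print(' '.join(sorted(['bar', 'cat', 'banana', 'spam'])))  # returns banana bar cat spam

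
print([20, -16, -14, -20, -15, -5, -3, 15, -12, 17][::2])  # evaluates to [20, -14, -15, -3, -12]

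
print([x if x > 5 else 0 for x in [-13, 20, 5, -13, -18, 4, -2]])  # [0, 20, 0, 0, 0, 0, 0]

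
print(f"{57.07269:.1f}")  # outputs 57.1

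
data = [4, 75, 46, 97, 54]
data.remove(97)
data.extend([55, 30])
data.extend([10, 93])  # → [4, 75, 46, 54, 55, 30, 10, 93]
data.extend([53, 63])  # [4, 75, 46, 54, 55, 30, 10, 93, 53, 63]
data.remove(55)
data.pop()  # 63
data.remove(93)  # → [4, 75, 46, 54, 30, 10, 53]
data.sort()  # [4, 10, 30, 46, 53, 54, 75]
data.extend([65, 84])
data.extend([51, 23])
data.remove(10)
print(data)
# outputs [4, 30, 46, 53, 54, 75, 65, 84, 51, 23]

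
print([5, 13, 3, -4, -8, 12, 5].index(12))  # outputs 5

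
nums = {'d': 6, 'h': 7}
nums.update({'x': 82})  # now {'d': 6, 'h': 7, 'x': 82}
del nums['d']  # {'h': 7, 'x': 82}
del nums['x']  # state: {'h': 7}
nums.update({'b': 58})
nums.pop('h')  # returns 7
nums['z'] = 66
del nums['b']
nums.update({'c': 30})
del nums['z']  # {'c': 30}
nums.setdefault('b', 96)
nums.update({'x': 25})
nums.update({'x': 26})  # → {'c': 30, 'b': 96, 'x': 26}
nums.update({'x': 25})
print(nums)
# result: {'c': 30, 'b': 96, 'x': 25}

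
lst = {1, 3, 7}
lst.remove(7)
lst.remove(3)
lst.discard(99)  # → {1}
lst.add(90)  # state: {1, 90}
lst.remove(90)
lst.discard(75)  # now {1}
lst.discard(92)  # {1}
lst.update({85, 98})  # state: {1, 85, 98}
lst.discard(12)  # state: {1, 85, 98}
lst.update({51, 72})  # {1, 51, 72, 85, 98}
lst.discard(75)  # {1, 51, 72, 85, 98}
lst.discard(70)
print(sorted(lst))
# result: [1, 51, 72, 85, 98]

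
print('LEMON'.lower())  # lemon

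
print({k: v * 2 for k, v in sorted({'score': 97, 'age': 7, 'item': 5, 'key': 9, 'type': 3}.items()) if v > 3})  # {'age': 14, 'item': 10, 'key': 18, 'score': 194}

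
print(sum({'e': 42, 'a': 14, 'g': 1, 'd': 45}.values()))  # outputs 102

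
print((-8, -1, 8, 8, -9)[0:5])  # (-8, -1, 8, 8, -9)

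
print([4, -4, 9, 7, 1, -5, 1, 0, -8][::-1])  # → [-8, 0, 1, -5, 1, 7, 9, -4, 4]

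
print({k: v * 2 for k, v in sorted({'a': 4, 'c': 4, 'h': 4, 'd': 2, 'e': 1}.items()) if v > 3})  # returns {'a': 8, 'c': 8, 'h': 8}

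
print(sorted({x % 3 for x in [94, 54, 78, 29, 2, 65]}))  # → [0, 1, 2]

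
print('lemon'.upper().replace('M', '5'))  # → LE5ON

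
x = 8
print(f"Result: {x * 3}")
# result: Result: 24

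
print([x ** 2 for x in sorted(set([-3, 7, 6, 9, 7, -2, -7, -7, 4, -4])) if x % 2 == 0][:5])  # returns [16, 4, 16, 36]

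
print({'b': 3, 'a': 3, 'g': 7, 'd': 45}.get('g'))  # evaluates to 7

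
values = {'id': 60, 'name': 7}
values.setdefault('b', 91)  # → 91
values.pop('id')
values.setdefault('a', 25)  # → 25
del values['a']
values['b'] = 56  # {'name': 7, 'b': 56}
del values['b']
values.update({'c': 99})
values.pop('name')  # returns 7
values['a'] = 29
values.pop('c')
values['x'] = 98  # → {'a': 29, 'x': 98}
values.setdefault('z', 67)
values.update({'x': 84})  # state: {'a': 29, 'x': 84, 'z': 67}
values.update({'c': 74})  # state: {'a': 29, 'x': 84, 'z': 67, 'c': 74}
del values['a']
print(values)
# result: {'x': 84, 'z': 67, 'c': 74}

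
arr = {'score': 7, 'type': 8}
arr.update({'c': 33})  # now {'score': 7, 'type': 8, 'c': 33}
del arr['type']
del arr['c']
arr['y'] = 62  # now {'score': 7, 'y': 62}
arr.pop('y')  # 62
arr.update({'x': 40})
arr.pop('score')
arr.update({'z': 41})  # {'x': 40, 'z': 41}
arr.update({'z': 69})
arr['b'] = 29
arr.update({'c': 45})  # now {'x': 40, 'z': 69, 'b': 29, 'c': 45}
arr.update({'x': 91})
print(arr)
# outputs {'x': 91, 'z': 69, 'b': 29, 'c': 45}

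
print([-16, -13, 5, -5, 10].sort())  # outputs None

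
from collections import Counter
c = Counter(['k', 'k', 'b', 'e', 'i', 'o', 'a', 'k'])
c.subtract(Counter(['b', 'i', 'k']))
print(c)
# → Counter({'k': 2, 'e': 1, 'o': 1, 'a': 1, 'b': 0, 'i': 0})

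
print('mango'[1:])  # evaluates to ango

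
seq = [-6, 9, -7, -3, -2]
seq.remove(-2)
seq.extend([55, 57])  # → [-6, 9, -7, -3, 55, 57]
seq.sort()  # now [-7, -6, -3, 9, 55, 57]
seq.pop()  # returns 57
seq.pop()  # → 55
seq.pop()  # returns 9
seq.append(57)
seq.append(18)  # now [-7, -6, -3, 57, 18]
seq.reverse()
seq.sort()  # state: [-7, -6, -3, 18, 57]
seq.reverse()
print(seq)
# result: [57, 18, -3, -6, -7]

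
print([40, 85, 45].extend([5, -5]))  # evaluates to None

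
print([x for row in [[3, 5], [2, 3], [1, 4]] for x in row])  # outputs [3, 5, 2, 3, 1, 4]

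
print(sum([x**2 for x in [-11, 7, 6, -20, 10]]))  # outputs 706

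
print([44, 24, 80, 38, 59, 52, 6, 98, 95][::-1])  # [95, 98, 6, 52, 59, 38, 80, 24, 44]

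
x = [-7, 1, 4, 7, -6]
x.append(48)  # [-7, 1, 4, 7, -6, 48]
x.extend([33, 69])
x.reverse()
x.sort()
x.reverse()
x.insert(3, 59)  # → [69, 48, 33, 59, 7, 4, 1, -6, -7]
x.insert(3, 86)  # [69, 48, 33, 86, 59, 7, 4, 1, -6, -7]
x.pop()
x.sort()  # [-6, 1, 4, 7, 33, 48, 59, 69, 86]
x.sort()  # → [-6, 1, 4, 7, 33, 48, 59, 69, 86]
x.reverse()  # [86, 69, 59, 48, 33, 7, 4, 1, -6]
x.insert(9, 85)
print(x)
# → [86, 69, 59, 48, 33, 7, 4, 1, -6, 85]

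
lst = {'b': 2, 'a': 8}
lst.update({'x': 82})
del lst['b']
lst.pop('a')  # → 8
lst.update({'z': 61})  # {'x': 82, 'z': 61}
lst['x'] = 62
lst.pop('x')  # 62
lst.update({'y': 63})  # {'z': 61, 'y': 63}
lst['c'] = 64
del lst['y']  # {'z': 61, 'c': 64}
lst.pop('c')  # 64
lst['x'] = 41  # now {'z': 61, 'x': 41}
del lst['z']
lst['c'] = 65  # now {'x': 41, 'c': 65}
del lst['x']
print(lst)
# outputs {'c': 65}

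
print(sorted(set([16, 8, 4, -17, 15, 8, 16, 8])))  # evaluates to [-17, 4, 8, 15, 16]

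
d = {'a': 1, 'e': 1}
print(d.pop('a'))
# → 1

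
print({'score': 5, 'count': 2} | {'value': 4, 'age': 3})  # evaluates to {'score': 5, 'count': 2, 'value': 4, 'age': 3}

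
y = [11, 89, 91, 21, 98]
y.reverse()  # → [98, 21, 91, 89, 11]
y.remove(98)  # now [21, 91, 89, 11]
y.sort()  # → [11, 21, 89, 91]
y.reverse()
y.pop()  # 11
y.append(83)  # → [91, 89, 21, 83]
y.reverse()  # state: [83, 21, 89, 91]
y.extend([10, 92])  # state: [83, 21, 89, 91, 10, 92]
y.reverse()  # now [92, 10, 91, 89, 21, 83]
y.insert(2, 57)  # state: [92, 10, 57, 91, 89, 21, 83]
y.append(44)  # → [92, 10, 57, 91, 89, 21, 83, 44]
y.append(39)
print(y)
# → [92, 10, 57, 91, 89, 21, 83, 44, 39]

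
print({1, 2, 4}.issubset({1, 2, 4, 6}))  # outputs True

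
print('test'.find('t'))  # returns 0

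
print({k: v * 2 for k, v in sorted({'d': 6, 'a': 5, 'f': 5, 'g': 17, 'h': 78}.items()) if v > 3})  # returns {'a': 10, 'd': 12, 'f': 10, 'g': 34, 'h': 156}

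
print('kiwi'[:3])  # kiw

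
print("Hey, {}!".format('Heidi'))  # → Hey, Heidi!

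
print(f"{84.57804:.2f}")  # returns 84.58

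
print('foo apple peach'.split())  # ['foo', 'apple', 'peach']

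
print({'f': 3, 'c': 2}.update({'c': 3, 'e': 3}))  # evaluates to None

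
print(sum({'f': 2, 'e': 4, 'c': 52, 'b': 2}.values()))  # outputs 60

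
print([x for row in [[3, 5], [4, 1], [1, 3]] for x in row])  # [3, 5, 4, 1, 1, 3]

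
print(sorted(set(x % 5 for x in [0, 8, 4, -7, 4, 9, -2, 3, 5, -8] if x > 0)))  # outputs [0, 3, 4]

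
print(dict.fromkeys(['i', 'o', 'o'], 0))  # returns {'i': 0, 'o': 0}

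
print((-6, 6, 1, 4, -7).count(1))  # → 1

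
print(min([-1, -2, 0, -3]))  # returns -3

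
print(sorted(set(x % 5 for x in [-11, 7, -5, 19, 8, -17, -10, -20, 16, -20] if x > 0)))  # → [1, 2, 3, 4]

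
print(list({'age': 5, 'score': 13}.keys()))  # ['age', 'score']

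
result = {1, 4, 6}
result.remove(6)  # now {1, 4}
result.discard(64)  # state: {1, 4}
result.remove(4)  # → {1}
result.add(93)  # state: {1, 93}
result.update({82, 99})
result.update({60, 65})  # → {1, 60, 65, 82, 93, 99}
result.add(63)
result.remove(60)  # {1, 63, 65, 82, 93, 99}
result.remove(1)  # {63, 65, 82, 93, 99}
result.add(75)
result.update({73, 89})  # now {63, 65, 73, 75, 82, 89, 93, 99}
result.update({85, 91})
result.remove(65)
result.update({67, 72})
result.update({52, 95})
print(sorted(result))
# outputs [52, 63, 67, 72, 73, 75, 82, 85, 89, 91, 93, 95, 99]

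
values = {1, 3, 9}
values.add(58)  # {1, 3, 9, 58}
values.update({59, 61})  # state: {1, 3, 9, 58, 59, 61}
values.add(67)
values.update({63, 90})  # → {1, 3, 9, 58, 59, 61, 63, 67, 90}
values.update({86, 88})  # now {1, 3, 9, 58, 59, 61, 63, 67, 86, 88, 90}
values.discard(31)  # {1, 3, 9, 58, 59, 61, 63, 67, 86, 88, 90}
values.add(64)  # {1, 3, 9, 58, 59, 61, 63, 64, 67, 86, 88, 90}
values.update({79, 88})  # {1, 3, 9, 58, 59, 61, 63, 64, 67, 79, 86, 88, 90}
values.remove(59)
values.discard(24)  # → {1, 3, 9, 58, 61, 63, 64, 67, 79, 86, 88, 90}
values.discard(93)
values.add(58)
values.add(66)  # {1, 3, 9, 58, 61, 63, 64, 66, 67, 79, 86, 88, 90}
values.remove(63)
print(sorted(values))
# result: [1, 3, 9, 58, 61, 64, 66, 67, 79, 86, 88, 90]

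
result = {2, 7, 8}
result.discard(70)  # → {2, 7, 8}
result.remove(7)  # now {2, 8}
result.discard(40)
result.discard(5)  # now {2, 8}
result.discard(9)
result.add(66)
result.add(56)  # {2, 8, 56, 66}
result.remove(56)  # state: {2, 8, 66}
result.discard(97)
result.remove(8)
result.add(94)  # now {2, 66, 94}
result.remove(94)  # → {2, 66}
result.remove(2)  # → {66}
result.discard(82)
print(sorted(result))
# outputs [66]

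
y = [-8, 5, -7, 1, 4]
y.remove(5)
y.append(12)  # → [-8, -7, 1, 4, 12]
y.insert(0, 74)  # [74, -8, -7, 1, 4, 12]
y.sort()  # [-8, -7, 1, 4, 12, 74]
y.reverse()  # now [74, 12, 4, 1, -7, -8]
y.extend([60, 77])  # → [74, 12, 4, 1, -7, -8, 60, 77]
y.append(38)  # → [74, 12, 4, 1, -7, -8, 60, 77, 38]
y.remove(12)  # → [74, 4, 1, -7, -8, 60, 77, 38]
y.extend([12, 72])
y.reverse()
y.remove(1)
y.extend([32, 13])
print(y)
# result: [72, 12, 38, 77, 60, -8, -7, 4, 74, 32, 13]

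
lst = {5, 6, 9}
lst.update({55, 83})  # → {5, 6, 9, 55, 83}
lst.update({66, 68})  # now {5, 6, 9, 55, 66, 68, 83}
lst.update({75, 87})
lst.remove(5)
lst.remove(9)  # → {6, 55, 66, 68, 75, 83, 87}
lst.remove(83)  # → {6, 55, 66, 68, 75, 87}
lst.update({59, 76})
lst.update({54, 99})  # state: {6, 54, 55, 59, 66, 68, 75, 76, 87, 99}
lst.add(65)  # {6, 54, 55, 59, 65, 66, 68, 75, 76, 87, 99}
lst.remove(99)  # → {6, 54, 55, 59, 65, 66, 68, 75, 76, 87}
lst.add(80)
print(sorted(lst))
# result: [6, 54, 55, 59, 65, 66, 68, 75, 76, 80, 87]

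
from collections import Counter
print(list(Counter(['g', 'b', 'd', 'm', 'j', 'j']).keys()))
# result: ['g', 'b', 'd', 'm', 'j']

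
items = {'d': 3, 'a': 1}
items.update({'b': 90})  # {'d': 3, 'a': 1, 'b': 90}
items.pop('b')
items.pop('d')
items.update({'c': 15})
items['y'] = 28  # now {'a': 1, 'c': 15, 'y': 28}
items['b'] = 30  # {'a': 1, 'c': 15, 'y': 28, 'b': 30}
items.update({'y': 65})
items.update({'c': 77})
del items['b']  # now {'a': 1, 'c': 77, 'y': 65}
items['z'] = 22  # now {'a': 1, 'c': 77, 'y': 65, 'z': 22}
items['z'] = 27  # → {'a': 1, 'c': 77, 'y': 65, 'z': 27}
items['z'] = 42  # {'a': 1, 'c': 77, 'y': 65, 'z': 42}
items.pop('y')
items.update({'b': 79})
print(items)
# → {'a': 1, 'c': 77, 'z': 42, 'b': 79}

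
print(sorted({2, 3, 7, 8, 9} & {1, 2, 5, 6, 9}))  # [2, 9]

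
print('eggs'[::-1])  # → sgge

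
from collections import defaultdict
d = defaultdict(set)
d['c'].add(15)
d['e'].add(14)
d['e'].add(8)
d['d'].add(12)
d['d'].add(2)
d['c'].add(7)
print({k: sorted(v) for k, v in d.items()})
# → {'c': [7, 15], 'e': [8, 14], 'd': [2, 12]}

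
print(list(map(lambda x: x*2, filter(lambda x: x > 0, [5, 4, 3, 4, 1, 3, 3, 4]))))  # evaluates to [10, 8, 6, 8, 2, 6, 6, 8]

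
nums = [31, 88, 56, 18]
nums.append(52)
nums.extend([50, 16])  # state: [31, 88, 56, 18, 52, 50, 16]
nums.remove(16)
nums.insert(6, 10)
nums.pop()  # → 10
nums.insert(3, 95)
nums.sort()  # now [18, 31, 50, 52, 56, 88, 95]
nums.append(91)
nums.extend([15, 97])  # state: [18, 31, 50, 52, 56, 88, 95, 91, 15, 97]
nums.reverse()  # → [97, 15, 91, 95, 88, 56, 52, 50, 31, 18]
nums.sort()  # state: [15, 18, 31, 50, 52, 56, 88, 91, 95, 97]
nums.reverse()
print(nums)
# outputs [97, 95, 91, 88, 56, 52, 50, 31, 18, 15]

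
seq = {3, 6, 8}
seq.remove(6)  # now {3, 8}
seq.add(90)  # {3, 8, 90}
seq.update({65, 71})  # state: {3, 8, 65, 71, 90}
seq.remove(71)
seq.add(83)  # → {3, 8, 65, 83, 90}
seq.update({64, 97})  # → {3, 8, 64, 65, 83, 90, 97}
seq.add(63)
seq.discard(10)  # {3, 8, 63, 64, 65, 83, 90, 97}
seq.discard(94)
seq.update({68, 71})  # {3, 8, 63, 64, 65, 68, 71, 83, 90, 97}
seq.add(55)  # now {3, 8, 55, 63, 64, 65, 68, 71, 83, 90, 97}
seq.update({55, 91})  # {3, 8, 55, 63, 64, 65, 68, 71, 83, 90, 91, 97}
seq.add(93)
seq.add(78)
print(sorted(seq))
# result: [3, 8, 55, 63, 64, 65, 68, 71, 78, 83, 90, 91, 93, 97]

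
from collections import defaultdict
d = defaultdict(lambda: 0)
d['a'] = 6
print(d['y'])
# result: 0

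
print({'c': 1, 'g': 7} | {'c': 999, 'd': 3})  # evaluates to {'c': 999, 'g': 7, 'd': 3}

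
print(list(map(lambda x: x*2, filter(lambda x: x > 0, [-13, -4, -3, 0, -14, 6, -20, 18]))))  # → [12, 36]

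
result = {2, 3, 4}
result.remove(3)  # {2, 4}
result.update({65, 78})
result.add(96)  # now {2, 4, 65, 78, 96}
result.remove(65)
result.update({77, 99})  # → {2, 4, 77, 78, 96, 99}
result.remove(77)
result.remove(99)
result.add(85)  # {2, 4, 78, 85, 96}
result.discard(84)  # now {2, 4, 78, 85, 96}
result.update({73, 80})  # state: {2, 4, 73, 78, 80, 85, 96}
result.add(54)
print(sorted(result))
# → [2, 4, 54, 73, 78, 80, 85, 96]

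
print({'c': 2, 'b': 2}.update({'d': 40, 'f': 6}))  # None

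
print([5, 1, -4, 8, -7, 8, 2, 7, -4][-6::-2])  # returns [8, 1]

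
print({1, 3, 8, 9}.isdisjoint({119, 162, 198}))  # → True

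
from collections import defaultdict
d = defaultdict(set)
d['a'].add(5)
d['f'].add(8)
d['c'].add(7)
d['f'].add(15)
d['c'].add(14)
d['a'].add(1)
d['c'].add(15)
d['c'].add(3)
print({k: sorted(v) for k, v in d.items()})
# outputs {'a': [1, 5], 'f': [8, 15], 'c': [3, 7, 14, 15]}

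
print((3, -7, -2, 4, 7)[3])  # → 4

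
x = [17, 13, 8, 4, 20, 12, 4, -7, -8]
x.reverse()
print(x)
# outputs [-8, -7, 4, 12, 20, 4, 8, 13, 17]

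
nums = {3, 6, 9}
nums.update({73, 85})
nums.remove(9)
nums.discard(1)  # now {3, 6, 73, 85}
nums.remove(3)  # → {6, 73, 85}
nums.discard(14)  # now {6, 73, 85}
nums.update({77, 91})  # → {6, 73, 77, 85, 91}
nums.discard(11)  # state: {6, 73, 77, 85, 91}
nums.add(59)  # {6, 59, 73, 77, 85, 91}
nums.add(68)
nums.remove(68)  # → {6, 59, 73, 77, 85, 91}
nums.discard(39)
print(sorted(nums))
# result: [6, 59, 73, 77, 85, 91]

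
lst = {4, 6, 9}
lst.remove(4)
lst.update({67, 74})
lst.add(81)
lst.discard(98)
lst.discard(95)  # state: {6, 9, 67, 74, 81}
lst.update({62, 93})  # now {6, 9, 62, 67, 74, 81, 93}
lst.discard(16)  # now {6, 9, 62, 67, 74, 81, 93}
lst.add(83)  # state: {6, 9, 62, 67, 74, 81, 83, 93}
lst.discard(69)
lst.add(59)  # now {6, 9, 59, 62, 67, 74, 81, 83, 93}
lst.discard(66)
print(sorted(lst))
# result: [6, 9, 59, 62, 67, 74, 81, 83, 93]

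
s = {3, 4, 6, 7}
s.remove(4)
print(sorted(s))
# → [3, 6, 7]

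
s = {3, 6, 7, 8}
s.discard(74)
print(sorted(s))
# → [3, 6, 7, 8]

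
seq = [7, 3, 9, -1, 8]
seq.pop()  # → 8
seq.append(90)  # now [7, 3, 9, -1, 90]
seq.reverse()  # [90, -1, 9, 3, 7]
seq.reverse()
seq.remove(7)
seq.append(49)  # [3, 9, -1, 90, 49]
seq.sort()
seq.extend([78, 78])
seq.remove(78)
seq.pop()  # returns 78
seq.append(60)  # [-1, 3, 9, 49, 90, 60]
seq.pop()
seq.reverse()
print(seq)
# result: [90, 49, 9, 3, -1]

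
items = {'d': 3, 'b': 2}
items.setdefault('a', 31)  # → 31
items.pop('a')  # 31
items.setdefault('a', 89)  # 89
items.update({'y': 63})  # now {'d': 3, 'b': 2, 'a': 89, 'y': 63}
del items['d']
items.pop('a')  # 89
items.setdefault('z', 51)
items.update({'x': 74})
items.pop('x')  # 74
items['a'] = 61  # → {'b': 2, 'y': 63, 'z': 51, 'a': 61}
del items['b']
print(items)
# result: {'y': 63, 'z': 51, 'a': 61}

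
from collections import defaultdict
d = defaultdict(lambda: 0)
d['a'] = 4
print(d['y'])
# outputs 0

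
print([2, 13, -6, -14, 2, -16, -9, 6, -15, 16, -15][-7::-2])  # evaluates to [2, -6, 2]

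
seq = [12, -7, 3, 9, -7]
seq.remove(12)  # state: [-7, 3, 9, -7]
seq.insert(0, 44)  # [44, -7, 3, 9, -7]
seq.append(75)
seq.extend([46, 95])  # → [44, -7, 3, 9, -7, 75, 46, 95]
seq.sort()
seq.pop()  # 95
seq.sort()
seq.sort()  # [-7, -7, 3, 9, 44, 46, 75]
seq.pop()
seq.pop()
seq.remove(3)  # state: [-7, -7, 9, 44]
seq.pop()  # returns 44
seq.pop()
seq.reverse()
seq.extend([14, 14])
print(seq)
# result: [-7, -7, 14, 14]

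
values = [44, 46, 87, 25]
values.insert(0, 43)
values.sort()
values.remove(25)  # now [43, 44, 46, 87]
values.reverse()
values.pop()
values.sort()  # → [44, 46, 87]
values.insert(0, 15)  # [15, 44, 46, 87]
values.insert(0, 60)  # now [60, 15, 44, 46, 87]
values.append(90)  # [60, 15, 44, 46, 87, 90]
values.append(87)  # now [60, 15, 44, 46, 87, 90, 87]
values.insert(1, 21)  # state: [60, 21, 15, 44, 46, 87, 90, 87]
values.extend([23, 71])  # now [60, 21, 15, 44, 46, 87, 90, 87, 23, 71]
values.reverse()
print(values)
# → [71, 23, 87, 90, 87, 46, 44, 15, 21, 60]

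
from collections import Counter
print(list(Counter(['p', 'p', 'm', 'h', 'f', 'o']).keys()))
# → ['p', 'm', 'h', 'f', 'o']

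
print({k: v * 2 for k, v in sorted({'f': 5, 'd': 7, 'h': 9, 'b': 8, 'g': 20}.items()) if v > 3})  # {'b': 16, 'd': 14, 'f': 10, 'g': 40, 'h': 18}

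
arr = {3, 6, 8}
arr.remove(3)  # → {6, 8}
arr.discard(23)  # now {6, 8}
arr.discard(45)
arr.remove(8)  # {6}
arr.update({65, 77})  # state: {6, 65, 77}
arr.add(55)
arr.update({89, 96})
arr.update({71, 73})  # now {6, 55, 65, 71, 73, 77, 89, 96}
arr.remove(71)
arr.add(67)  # {6, 55, 65, 67, 73, 77, 89, 96}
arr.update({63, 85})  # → {6, 55, 63, 65, 67, 73, 77, 85, 89, 96}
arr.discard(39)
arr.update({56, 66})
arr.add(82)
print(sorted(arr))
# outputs [6, 55, 56, 63, 65, 66, 67, 73, 77, 82, 85, 89, 96]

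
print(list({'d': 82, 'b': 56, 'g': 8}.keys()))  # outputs ['d', 'b', 'g']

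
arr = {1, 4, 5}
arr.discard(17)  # {1, 4, 5}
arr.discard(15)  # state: {1, 4, 5}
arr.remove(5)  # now {1, 4}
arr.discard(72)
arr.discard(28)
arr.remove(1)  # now {4}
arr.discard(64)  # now {4}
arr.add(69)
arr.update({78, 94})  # {4, 69, 78, 94}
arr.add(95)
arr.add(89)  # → {4, 69, 78, 89, 94, 95}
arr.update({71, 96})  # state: {4, 69, 71, 78, 89, 94, 95, 96}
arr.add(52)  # {4, 52, 69, 71, 78, 89, 94, 95, 96}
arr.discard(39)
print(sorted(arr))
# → [4, 52, 69, 71, 78, 89, 94, 95, 96]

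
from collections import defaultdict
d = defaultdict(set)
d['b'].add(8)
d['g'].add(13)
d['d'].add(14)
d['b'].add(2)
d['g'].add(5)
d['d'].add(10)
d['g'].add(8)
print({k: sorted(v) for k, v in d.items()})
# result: {'b': [2, 8], 'g': [5, 8, 13], 'd': [10, 14]}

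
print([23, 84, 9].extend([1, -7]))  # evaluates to None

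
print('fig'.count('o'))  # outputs 0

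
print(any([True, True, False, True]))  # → True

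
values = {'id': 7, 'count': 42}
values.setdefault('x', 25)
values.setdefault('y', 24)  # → 24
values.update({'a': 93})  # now {'id': 7, 'count': 42, 'x': 25, 'y': 24, 'a': 93}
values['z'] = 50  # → {'id': 7, 'count': 42, 'x': 25, 'y': 24, 'a': 93, 'z': 50}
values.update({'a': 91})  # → {'id': 7, 'count': 42, 'x': 25, 'y': 24, 'a': 91, 'z': 50}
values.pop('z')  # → 50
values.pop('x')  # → 25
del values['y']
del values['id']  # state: {'count': 42, 'a': 91}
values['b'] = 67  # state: {'count': 42, 'a': 91, 'b': 67}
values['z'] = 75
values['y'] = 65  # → {'count': 42, 'a': 91, 'b': 67, 'z': 75, 'y': 65}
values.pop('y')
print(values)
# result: {'count': 42, 'a': 91, 'b': 67, 'z': 75}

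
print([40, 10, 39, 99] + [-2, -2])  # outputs [40, 10, 39, 99, -2, -2]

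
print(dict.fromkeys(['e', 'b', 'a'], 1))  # {'e': 1, 'b': 1, 'a': 1}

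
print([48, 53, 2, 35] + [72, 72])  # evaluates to [48, 53, 2, 35, 72, 72]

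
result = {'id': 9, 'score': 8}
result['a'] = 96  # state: {'id': 9, 'score': 8, 'a': 96}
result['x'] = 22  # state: {'id': 9, 'score': 8, 'a': 96, 'x': 22}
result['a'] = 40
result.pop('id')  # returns 9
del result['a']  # {'score': 8, 'x': 22}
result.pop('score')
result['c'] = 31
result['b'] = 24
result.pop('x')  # 22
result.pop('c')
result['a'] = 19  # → {'b': 24, 'a': 19}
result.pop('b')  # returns 24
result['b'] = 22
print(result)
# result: {'a': 19, 'b': 22}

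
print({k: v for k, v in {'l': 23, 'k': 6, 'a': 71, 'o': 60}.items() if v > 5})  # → {'l': 23, 'k': 6, 'a': 71, 'o': 60}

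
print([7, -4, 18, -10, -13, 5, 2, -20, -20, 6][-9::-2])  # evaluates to [-4]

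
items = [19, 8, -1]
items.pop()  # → -1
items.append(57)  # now [19, 8, 57]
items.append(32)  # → [19, 8, 57, 32]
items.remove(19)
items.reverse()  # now [32, 57, 8]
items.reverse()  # [8, 57, 32]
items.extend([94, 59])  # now [8, 57, 32, 94, 59]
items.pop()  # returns 59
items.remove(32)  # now [8, 57, 94]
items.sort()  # [8, 57, 94]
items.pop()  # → 94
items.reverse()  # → [57, 8]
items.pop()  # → 8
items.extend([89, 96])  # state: [57, 89, 96]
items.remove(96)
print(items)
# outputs [57, 89]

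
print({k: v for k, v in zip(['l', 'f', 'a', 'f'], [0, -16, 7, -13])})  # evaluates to {'l': 0, 'f': -13, 'a': 7}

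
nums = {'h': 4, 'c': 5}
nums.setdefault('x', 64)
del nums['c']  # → {'h': 4, 'x': 64}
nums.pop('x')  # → 64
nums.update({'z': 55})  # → {'h': 4, 'z': 55}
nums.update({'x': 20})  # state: {'h': 4, 'z': 55, 'x': 20}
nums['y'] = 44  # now {'h': 4, 'z': 55, 'x': 20, 'y': 44}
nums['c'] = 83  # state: {'h': 4, 'z': 55, 'x': 20, 'y': 44, 'c': 83}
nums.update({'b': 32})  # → {'h': 4, 'z': 55, 'x': 20, 'y': 44, 'c': 83, 'b': 32}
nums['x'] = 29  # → {'h': 4, 'z': 55, 'x': 29, 'y': 44, 'c': 83, 'b': 32}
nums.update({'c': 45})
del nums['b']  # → {'h': 4, 'z': 55, 'x': 29, 'y': 44, 'c': 45}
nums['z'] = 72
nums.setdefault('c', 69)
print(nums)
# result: {'h': 4, 'z': 72, 'x': 29, 'y': 44, 'c': 45}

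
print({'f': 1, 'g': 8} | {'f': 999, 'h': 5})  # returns {'f': 999, 'g': 8, 'h': 5}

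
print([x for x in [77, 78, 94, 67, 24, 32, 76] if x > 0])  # [77, 78, 94, 67, 24, 32, 76]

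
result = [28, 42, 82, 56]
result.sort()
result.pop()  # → 82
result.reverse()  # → [56, 42, 28]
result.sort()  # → [28, 42, 56]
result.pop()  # 56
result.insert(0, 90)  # [90, 28, 42]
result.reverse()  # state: [42, 28, 90]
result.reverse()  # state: [90, 28, 42]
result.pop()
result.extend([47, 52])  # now [90, 28, 47, 52]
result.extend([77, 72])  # [90, 28, 47, 52, 77, 72]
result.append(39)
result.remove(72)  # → [90, 28, 47, 52, 77, 39]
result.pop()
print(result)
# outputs [90, 28, 47, 52, 77]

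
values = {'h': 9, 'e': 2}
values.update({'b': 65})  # {'h': 9, 'e': 2, 'b': 65}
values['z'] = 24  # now {'h': 9, 'e': 2, 'b': 65, 'z': 24}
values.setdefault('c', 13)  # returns 13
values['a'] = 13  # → {'h': 9, 'e': 2, 'b': 65, 'z': 24, 'c': 13, 'a': 13}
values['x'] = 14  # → {'h': 9, 'e': 2, 'b': 65, 'z': 24, 'c': 13, 'a': 13, 'x': 14}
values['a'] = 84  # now {'h': 9, 'e': 2, 'b': 65, 'z': 24, 'c': 13, 'a': 84, 'x': 14}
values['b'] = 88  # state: {'h': 9, 'e': 2, 'b': 88, 'z': 24, 'c': 13, 'a': 84, 'x': 14}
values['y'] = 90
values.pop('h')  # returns 9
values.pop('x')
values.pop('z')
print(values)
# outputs {'e': 2, 'b': 88, 'c': 13, 'a': 84, 'y': 90}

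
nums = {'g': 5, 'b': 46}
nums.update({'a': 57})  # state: {'g': 5, 'b': 46, 'a': 57}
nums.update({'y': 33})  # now {'g': 5, 'b': 46, 'a': 57, 'y': 33}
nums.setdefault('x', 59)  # 59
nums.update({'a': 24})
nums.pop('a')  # 24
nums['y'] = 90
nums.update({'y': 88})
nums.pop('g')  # 5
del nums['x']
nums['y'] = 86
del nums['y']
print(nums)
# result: {'b': 46}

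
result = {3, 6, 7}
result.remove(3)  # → {6, 7}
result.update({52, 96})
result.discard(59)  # {6, 7, 52, 96}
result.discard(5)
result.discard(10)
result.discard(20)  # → {6, 7, 52, 96}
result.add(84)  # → {6, 7, 52, 84, 96}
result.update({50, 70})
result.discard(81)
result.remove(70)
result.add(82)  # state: {6, 7, 50, 52, 82, 84, 96}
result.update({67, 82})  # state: {6, 7, 50, 52, 67, 82, 84, 96}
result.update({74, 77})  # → {6, 7, 50, 52, 67, 74, 77, 82, 84, 96}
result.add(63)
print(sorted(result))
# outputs [6, 7, 50, 52, 63, 67, 74, 77, 82, 84, 96]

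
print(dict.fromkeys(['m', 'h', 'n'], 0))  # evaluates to {'m': 0, 'h': 0, 'n': 0}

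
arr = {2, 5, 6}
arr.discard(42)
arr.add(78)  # {2, 5, 6, 78}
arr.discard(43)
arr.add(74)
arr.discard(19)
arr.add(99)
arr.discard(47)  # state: {2, 5, 6, 74, 78, 99}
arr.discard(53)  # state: {2, 5, 6, 74, 78, 99}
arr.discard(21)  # {2, 5, 6, 74, 78, 99}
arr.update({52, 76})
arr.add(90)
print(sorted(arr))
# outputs [2, 5, 6, 52, 74, 76, 78, 90, 99]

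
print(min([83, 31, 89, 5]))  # 5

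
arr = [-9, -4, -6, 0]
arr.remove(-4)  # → [-9, -6, 0]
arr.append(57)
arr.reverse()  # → [57, 0, -6, -9]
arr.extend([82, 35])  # [57, 0, -6, -9, 82, 35]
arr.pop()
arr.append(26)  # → [57, 0, -6, -9, 82, 26]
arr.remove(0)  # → [57, -6, -9, 82, 26]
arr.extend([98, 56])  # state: [57, -6, -9, 82, 26, 98, 56]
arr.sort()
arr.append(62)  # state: [-9, -6, 26, 56, 57, 82, 98, 62]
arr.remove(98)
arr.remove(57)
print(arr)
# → [-9, -6, 26, 56, 82, 62]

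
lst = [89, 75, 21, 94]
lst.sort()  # [21, 75, 89, 94]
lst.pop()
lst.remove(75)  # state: [21, 89]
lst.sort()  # [21, 89]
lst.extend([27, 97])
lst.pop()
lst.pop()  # 27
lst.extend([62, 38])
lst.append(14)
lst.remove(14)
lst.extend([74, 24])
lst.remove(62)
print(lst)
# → [21, 89, 38, 74, 24]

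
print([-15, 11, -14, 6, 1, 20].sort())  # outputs None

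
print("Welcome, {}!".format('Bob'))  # Welcome, Bob!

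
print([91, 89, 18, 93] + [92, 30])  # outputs [91, 89, 18, 93, 92, 30]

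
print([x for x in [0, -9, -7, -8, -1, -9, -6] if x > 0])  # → []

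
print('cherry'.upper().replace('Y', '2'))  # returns CHERR2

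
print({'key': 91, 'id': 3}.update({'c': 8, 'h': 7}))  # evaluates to None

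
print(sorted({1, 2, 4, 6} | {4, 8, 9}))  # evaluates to [1, 2, 4, 6, 8, 9]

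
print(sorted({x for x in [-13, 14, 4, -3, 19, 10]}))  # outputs [-13, -3, 4, 10, 14, 19]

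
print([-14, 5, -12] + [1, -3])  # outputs [-14, 5, -12, 1, -3]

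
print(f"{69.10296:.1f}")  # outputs 69.1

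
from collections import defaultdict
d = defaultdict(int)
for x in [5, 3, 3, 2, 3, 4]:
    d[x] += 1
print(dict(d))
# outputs {5: 1, 3: 3, 2: 1, 4: 1}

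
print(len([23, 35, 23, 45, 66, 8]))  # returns 6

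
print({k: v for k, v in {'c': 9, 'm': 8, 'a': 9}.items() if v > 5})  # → {'c': 9, 'm': 8, 'a': 9}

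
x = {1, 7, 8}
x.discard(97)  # {1, 7, 8}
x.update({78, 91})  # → {1, 7, 8, 78, 91}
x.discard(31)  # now {1, 7, 8, 78, 91}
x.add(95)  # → {1, 7, 8, 78, 91, 95}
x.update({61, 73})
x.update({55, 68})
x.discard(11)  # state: {1, 7, 8, 55, 61, 68, 73, 78, 91, 95}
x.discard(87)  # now {1, 7, 8, 55, 61, 68, 73, 78, 91, 95}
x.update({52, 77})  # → {1, 7, 8, 52, 55, 61, 68, 73, 77, 78, 91, 95}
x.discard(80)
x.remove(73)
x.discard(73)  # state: {1, 7, 8, 52, 55, 61, 68, 77, 78, 91, 95}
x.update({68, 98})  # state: {1, 7, 8, 52, 55, 61, 68, 77, 78, 91, 95, 98}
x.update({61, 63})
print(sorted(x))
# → [1, 7, 8, 52, 55, 61, 63, 68, 77, 78, 91, 95, 98]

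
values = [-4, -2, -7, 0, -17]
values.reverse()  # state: [-17, 0, -7, -2, -4]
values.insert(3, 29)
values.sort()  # [-17, -7, -4, -2, 0, 29]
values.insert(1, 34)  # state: [-17, 34, -7, -4, -2, 0, 29]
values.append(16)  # [-17, 34, -7, -4, -2, 0, 29, 16]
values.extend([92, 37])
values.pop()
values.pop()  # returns 92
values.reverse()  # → [16, 29, 0, -2, -4, -7, 34, -17]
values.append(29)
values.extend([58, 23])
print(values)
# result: [16, 29, 0, -2, -4, -7, 34, -17, 29, 58, 23]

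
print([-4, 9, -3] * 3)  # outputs [-4, 9, -3, -4, 9, -3, -4, 9, -3]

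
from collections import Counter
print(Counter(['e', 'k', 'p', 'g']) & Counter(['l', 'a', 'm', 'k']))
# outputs Counter({'k': 1})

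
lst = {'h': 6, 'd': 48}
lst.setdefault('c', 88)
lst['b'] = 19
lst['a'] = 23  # {'h': 6, 'd': 48, 'c': 88, 'b': 19, 'a': 23}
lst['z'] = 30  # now {'h': 6, 'd': 48, 'c': 88, 'b': 19, 'a': 23, 'z': 30}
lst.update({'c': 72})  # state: {'h': 6, 'd': 48, 'c': 72, 'b': 19, 'a': 23, 'z': 30}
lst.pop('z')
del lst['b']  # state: {'h': 6, 'd': 48, 'c': 72, 'a': 23}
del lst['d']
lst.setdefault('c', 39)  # 72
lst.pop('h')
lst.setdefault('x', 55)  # 55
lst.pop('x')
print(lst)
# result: {'c': 72, 'a': 23}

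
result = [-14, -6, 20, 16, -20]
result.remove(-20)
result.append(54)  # [-14, -6, 20, 16, 54]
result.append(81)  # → [-14, -6, 20, 16, 54, 81]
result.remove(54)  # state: [-14, -6, 20, 16, 81]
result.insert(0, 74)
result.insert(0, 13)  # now [13, 74, -14, -6, 20, 16, 81]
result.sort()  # [-14, -6, 13, 16, 20, 74, 81]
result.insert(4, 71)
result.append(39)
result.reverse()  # [39, 81, 74, 20, 71, 16, 13, -6, -14]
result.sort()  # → [-14, -6, 13, 16, 20, 39, 71, 74, 81]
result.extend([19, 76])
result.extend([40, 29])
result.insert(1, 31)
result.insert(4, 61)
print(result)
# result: [-14, 31, -6, 13, 61, 16, 20, 39, 71, 74, 81, 19, 76, 40, 29]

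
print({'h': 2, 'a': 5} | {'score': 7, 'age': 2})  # {'h': 2, 'a': 5, 'score': 7, 'age': 2}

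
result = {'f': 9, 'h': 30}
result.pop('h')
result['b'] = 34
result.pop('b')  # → 34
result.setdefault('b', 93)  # 93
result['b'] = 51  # {'f': 9, 'b': 51}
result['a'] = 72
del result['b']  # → {'f': 9, 'a': 72}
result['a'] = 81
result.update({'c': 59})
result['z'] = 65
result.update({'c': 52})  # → {'f': 9, 'a': 81, 'c': 52, 'z': 65}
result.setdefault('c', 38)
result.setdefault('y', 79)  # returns 79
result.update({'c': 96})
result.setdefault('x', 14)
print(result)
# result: {'f': 9, 'a': 81, 'c': 96, 'z': 65, 'y': 79, 'x': 14}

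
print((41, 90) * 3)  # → (41, 90, 41, 90, 41, 90)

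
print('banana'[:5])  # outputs banan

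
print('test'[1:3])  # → es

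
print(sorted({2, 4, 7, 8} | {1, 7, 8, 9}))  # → [1, 2, 4, 7, 8, 9]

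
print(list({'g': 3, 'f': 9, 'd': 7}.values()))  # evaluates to [3, 9, 7]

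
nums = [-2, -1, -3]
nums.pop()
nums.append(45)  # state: [-2, -1, 45]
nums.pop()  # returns 45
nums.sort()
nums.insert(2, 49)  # [-2, -1, 49]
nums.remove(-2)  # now [-1, 49]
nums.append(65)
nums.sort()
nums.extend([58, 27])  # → [-1, 49, 65, 58, 27]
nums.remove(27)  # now [-1, 49, 65, 58]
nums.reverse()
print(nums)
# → [58, 65, 49, -1]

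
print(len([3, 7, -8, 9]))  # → 4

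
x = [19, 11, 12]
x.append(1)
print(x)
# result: [19, 11, 12, 1]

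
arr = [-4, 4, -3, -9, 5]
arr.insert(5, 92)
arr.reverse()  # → [92, 5, -9, -3, 4, -4]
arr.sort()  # [-9, -4, -3, 4, 5, 92]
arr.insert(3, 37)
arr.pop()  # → 92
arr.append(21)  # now [-9, -4, -3, 37, 4, 5, 21]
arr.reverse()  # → [21, 5, 4, 37, -3, -4, -9]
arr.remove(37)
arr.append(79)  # [21, 5, 4, -3, -4, -9, 79]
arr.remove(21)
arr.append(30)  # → [5, 4, -3, -4, -9, 79, 30]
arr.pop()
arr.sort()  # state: [-9, -4, -3, 4, 5, 79]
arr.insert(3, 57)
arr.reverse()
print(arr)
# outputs [79, 5, 4, 57, -3, -4, -9]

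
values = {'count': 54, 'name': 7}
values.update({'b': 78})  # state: {'count': 54, 'name': 7, 'b': 78}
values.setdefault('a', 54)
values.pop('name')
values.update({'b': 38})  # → {'count': 54, 'b': 38, 'a': 54}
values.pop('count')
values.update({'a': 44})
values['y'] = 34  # {'b': 38, 'a': 44, 'y': 34}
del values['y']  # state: {'b': 38, 'a': 44}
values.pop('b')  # 38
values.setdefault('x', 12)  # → 12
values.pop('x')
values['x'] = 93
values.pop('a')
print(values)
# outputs {'x': 93}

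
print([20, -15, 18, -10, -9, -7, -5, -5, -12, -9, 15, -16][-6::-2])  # [-5, -9, 18, 20]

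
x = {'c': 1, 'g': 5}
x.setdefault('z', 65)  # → 65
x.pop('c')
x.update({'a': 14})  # {'g': 5, 'z': 65, 'a': 14}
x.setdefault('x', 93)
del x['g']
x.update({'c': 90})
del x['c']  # {'z': 65, 'a': 14, 'x': 93}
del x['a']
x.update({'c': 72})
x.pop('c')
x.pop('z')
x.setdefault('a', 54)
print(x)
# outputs {'x': 93, 'a': 54}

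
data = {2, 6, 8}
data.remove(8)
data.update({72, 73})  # {2, 6, 72, 73}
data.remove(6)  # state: {2, 72, 73}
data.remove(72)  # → {2, 73}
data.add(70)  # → {2, 70, 73}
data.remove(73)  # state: {2, 70}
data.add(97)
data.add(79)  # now {2, 70, 79, 97}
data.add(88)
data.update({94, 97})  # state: {2, 70, 79, 88, 94, 97}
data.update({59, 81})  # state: {2, 59, 70, 79, 81, 88, 94, 97}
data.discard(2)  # {59, 70, 79, 81, 88, 94, 97}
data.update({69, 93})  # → {59, 69, 70, 79, 81, 88, 93, 94, 97}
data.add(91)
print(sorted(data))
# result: [59, 69, 70, 79, 81, 88, 91, 93, 94, 97]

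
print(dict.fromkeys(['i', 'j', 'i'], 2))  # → {'i': 2, 'j': 2}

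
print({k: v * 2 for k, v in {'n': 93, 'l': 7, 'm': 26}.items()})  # {'n': 186, 'l': 14, 'm': 52}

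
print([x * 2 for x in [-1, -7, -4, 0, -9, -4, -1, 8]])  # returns [-2, -14, -8, 0, -18, -8, -2, 16]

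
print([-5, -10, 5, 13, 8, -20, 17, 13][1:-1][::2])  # [-10, 13, -20]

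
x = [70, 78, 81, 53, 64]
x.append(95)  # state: [70, 78, 81, 53, 64, 95]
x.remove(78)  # [70, 81, 53, 64, 95]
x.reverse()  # [95, 64, 53, 81, 70]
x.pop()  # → 70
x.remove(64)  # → [95, 53, 81]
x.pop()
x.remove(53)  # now [95]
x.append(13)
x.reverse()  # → [13, 95]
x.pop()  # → 95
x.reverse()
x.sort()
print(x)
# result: [13]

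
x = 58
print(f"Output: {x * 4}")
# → Output: 232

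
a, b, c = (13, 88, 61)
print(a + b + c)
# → 162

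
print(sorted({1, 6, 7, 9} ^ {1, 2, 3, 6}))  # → [2, 3, 7, 9]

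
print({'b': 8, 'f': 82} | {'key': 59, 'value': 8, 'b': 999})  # {'b': 999, 'f': 82, 'key': 59, 'value': 8}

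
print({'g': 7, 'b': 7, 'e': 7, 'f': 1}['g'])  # 7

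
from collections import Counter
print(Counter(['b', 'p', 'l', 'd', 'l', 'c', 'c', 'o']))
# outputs Counter({'l': 2, 'c': 2, 'b': 1, 'p': 1, 'd': 1, 'o': 1})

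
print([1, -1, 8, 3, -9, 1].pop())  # 1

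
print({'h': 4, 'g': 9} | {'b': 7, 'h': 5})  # {'h': 5, 'g': 9, 'b': 7}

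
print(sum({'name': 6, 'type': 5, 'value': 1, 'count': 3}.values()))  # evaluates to 15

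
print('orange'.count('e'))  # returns 1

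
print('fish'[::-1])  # hsif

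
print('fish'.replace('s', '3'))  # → fi3h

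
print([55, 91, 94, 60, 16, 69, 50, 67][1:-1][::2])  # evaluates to [91, 60, 69]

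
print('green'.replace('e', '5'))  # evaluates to gr55n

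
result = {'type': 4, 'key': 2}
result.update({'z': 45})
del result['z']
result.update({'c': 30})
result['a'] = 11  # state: {'type': 4, 'key': 2, 'c': 30, 'a': 11}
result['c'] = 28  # {'type': 4, 'key': 2, 'c': 28, 'a': 11}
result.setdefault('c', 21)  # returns 28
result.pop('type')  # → 4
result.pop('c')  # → 28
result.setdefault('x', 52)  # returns 52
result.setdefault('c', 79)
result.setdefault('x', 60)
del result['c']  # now {'key': 2, 'a': 11, 'x': 52}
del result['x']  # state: {'key': 2, 'a': 11}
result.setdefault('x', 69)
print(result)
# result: {'key': 2, 'a': 11, 'x': 69}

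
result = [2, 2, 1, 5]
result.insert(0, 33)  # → [33, 2, 2, 1, 5]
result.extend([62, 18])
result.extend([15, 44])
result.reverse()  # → [44, 15, 18, 62, 5, 1, 2, 2, 33]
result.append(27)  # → [44, 15, 18, 62, 5, 1, 2, 2, 33, 27]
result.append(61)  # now [44, 15, 18, 62, 5, 1, 2, 2, 33, 27, 61]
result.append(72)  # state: [44, 15, 18, 62, 5, 1, 2, 2, 33, 27, 61, 72]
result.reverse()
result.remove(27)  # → [72, 61, 33, 2, 2, 1, 5, 62, 18, 15, 44]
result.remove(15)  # [72, 61, 33, 2, 2, 1, 5, 62, 18, 44]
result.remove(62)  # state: [72, 61, 33, 2, 2, 1, 5, 18, 44]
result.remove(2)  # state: [72, 61, 33, 2, 1, 5, 18, 44]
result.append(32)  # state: [72, 61, 33, 2, 1, 5, 18, 44, 32]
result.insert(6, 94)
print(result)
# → [72, 61, 33, 2, 1, 5, 94, 18, 44, 32]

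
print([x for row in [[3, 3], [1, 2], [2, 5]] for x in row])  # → [3, 3, 1, 2, 2, 5]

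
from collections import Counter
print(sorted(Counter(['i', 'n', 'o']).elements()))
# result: ['i', 'n', 'o']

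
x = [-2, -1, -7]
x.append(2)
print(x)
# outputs [-2, -1, -7, 2]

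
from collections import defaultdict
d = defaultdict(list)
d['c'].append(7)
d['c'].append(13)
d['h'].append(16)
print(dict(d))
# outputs {'c': [7, 13], 'h': [16]}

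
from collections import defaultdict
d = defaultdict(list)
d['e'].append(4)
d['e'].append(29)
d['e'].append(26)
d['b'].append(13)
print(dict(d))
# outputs {'e': [4, 29, 26], 'b': [13]}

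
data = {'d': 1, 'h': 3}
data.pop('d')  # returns 1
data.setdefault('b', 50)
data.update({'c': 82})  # {'h': 3, 'b': 50, 'c': 82}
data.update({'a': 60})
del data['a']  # {'h': 3, 'b': 50, 'c': 82}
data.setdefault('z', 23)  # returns 23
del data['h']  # {'b': 50, 'c': 82, 'z': 23}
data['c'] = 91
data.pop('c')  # 91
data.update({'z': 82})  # {'b': 50, 'z': 82}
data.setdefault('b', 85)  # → 50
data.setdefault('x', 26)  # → 26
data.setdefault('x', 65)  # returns 26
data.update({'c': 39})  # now {'b': 50, 'z': 82, 'x': 26, 'c': 39}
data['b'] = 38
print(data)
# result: {'b': 38, 'z': 82, 'x': 26, 'c': 39}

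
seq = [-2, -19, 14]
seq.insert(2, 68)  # [-2, -19, 68, 14]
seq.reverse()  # [14, 68, -19, -2]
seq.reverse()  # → [-2, -19, 68, 14]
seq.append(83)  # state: [-2, -19, 68, 14, 83]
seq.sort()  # [-19, -2, 14, 68, 83]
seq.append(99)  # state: [-19, -2, 14, 68, 83, 99]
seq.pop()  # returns 99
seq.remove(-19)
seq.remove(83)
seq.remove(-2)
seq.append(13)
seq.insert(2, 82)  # [14, 68, 82, 13]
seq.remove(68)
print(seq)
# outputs [14, 82, 13]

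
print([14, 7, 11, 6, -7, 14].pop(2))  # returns 11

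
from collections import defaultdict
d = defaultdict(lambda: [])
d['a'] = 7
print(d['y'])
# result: []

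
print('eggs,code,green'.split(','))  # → ['eggs', 'code', 'green']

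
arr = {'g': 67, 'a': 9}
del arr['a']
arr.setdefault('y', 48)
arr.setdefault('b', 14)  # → 14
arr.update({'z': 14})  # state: {'g': 67, 'y': 48, 'b': 14, 'z': 14}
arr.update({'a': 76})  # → {'g': 67, 'y': 48, 'b': 14, 'z': 14, 'a': 76}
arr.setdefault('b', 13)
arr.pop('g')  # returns 67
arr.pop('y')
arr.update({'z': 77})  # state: {'b': 14, 'z': 77, 'a': 76}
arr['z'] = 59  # {'b': 14, 'z': 59, 'a': 76}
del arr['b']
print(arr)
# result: {'z': 59, 'a': 76}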